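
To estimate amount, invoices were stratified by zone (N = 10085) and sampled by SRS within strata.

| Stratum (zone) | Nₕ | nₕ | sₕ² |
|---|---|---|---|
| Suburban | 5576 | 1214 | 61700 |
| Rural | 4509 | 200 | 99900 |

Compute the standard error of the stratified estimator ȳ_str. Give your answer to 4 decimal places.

Var(ȳ_str) = Σₕ Wₕ²(1 − fₕ)sₕ²/nₕ with Wₕ = Nₕ/N, N = 10085.
Suburban: Wₕ = 0.55290035; term = 0.55290035²·(1 − 0.21771879)·61700/1214 = 12.154108.
Rural: Wₕ = 0.44709965; term = 0.44709965²·(1 − 0.04435573)·99900/200 = 95.420221.
Sum = 107.57433.
SE = √(107.57433) = 10.3718.

10.3718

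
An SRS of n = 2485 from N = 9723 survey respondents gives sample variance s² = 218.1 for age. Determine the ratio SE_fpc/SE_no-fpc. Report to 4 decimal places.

f = n/N = 2485/9723 = 0.25557955.
SE_no-fpc = √(s²/n) = 0.29625428; SE_fpc = √((1−f)s²/n) = 0.25560761.
Ratio = √(1−f) = 0.86279803.

0.8628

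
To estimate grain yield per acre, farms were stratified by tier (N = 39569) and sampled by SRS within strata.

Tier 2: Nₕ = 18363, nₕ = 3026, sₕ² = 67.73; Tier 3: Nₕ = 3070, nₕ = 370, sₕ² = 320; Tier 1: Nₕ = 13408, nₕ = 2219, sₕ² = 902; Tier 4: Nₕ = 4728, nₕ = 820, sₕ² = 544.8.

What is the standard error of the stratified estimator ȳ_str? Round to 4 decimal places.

Var(ȳ_str) = Σₕ Wₕ²(1 − fₕ)sₕ²/nₕ with Wₕ = Nₕ/N, N = 39569.
Tier 2: Wₕ = 0.46407541; term = 0.46407541²·(1 − 0.16478789)·67.73/3026 = 0.0040261139.
Tier 3: Wₕ = 0.07758599; term = 0.07758599²·(1 − 0.12052117)·320/370 = 0.0045786795.
Tier 1: Wₕ = 0.33885112; term = 0.33885112²·(1 − 0.16549821)·902/2219 = 0.038948825.
Tier 4: Wₕ = 0.11948748; term = 0.11948748²·(1 − 0.17343486)·544.8/820 = 0.0078405246.
Sum = 0.055394143.
SE = √(0.055394143) = 0.2354.

0.2354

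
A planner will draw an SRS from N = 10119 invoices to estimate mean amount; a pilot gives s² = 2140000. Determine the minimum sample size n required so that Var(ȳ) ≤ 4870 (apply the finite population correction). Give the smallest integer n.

Without fpc, n₀ = s²/D = 2140000/4870 = 439.4251.
With fpc, (1 − n/N)·s²/n ≤ D requires n ≥ n₀/(1 + n₀/N) = 439.4251/(1 + 439.4251/10119) = 421.1369.
Rounding up, n = 422.

422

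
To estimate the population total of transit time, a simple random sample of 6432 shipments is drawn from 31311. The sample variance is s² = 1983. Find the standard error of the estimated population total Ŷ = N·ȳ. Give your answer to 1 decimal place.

Var(Ŷ) = N²·Var(ȳ) = N²·(1 − n/N)·s²/n.
f = 6432/31311 = 0.20542301; Var(ȳ) = 0.79457699·1983/6432 = 0.24496986.
Var(Ŷ) = 31311² · 0.24496986 = 2.4016324 × 10^8.
SE(Ŷ) = √(2.4016324 × 10^8) = 15497.2.

15497.2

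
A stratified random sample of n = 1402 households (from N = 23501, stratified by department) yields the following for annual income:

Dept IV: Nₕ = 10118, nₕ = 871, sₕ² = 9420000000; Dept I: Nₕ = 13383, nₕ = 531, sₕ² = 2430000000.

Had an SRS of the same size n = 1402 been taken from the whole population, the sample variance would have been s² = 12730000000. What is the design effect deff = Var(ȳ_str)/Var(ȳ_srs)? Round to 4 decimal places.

Var(ȳ_str) = Σ Wₕ²(1−fₕ)sₕ²/nₕ with Wₕ = Nₕ/23501:
  Dept IV: (10118/23501)²·(1−871/10118)·9420000000/871 = 1.8321271 × 10^6
  Dept I: (13383/23501)²·(1−531/13383)·2430000000/531 = 1.4251588 × 10^6
  → Var(ȳ_str) = 3.2572859 × 10^6.
Var(ȳ_srs) = (1 − 1402/23501)·12730000000/1402 = 8.5382068 × 10^6.
deff = (3.2572859 × 10^6) / (8.5382068 × 10^6) = 0.3815.

0.3815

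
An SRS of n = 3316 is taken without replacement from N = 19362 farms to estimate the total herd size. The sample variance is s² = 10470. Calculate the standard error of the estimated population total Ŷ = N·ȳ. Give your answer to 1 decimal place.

31320.2

Var(Ŷ) = N²·Var(ȳ) = N²·(1 − n/N)·s²/n.
f = 3316/19362 = 0.17126330; Var(ȳ) = 0.82873670·10470/3316 = 2.6166687.
Var(Ŷ) = 19362² · 2.6166687 = 9.8095519 × 10^8.
SE(Ŷ) = √(9.8095519 × 10^8) = 31320.2.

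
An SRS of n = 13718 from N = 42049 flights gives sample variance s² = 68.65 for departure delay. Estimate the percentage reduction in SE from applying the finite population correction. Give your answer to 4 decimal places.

17.9170

f = n/N = 13718/42049 = 0.32623844.
SE_no-fpc = √(s²/n) = 0.070741599; SE_fpc = √((1−f)s²/n) = 0.058066813.
Ratio = √(1−f) = 0.82082980. Reduction = 100·(1 − 0.82082980) = 17.9170%.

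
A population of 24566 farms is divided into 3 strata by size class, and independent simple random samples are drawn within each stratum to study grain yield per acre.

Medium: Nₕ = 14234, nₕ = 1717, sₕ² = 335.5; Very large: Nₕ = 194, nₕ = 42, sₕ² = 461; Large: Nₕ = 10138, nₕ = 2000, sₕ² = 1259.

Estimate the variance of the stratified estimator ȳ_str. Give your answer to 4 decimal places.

0.1443

Var(ȳ_str) = Σₕ Wₕ²(1 − fₕ)sₕ²/nₕ with Wₕ = Nₕ/N, N = 24566.
Medium: Wₕ = 0.57941871; term = 0.57941871²·(1 − 0.12062667)·335.5/1717 = 0.057687345.
Very large: Wₕ = 0.00789709; term = 0.00789709²·(1 − 0.21649485)·461/42 = 5.3632502 × 10^-4.
Large: Wₕ = 0.41268420; term = 0.41268420²·(1 − 0.19727757)·1259/2000 = 0.086059102.
Sum = 0.14428277.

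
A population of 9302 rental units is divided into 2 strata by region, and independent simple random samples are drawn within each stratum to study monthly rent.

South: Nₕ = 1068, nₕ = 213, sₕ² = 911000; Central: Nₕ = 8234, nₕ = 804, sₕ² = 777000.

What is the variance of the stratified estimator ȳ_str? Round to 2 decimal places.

Var(ȳ_str) = Σₕ Wₕ²(1 − fₕ)sₕ²/nₕ with Wₕ = Nₕ/N, N = 9302.
South: Wₕ = 0.11481402; term = 0.11481402²·(1 − 0.19943820)·911000/213 = 45.136042.
Central: Wₕ = 0.88518598; term = 0.88518598²·(1 − 0.09764392)·777000/804 = 683.30087.
Sum = 728.43691.

728.44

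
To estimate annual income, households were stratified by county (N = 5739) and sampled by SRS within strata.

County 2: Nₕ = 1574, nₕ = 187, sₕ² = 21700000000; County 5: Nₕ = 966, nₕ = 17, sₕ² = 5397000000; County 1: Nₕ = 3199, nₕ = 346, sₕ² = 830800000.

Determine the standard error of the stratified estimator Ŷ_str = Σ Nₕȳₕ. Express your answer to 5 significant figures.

Var(Ŷ_str) = Σₕ Nₕ²(1 − fₕ)sₕ²/nₕ.
County 2: 1574²·(1 − 187/1574)·21700000000/187 = 2.533374 × 10^14.
County 5: 966²·(1 − 17/966)·5397000000/17 = 2.9103608 × 10^14.
County 1: 3199²·(1 − 346/3199)·830800000/346 = 2.1914744 × 10^13.
Sum = 5.6628822 × 10^14.
SE = √(5.6628822 × 10^14) = 2.3797 × 10^7.

2.3797 × 10^7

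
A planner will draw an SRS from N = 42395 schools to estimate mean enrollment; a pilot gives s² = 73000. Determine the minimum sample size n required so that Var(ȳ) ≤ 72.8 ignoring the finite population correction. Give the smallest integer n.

1003

Without fpc, n₀ = s²/D = 73000/72.8 = 1002.7473.
Rounding up, n = 1003.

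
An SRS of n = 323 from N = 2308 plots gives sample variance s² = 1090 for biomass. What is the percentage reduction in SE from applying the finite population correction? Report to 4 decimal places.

7.2610

f = n/N = 323/2308 = 0.13994801.
SE_no-fpc = √(s²/n) = 1.837012; SE_fpc = √((1−f)s²/n) = 1.7036263.
Ratio = √(1−f) = 0.92738988. Reduction = 100·(1 − 0.92738988) = 7.2610%.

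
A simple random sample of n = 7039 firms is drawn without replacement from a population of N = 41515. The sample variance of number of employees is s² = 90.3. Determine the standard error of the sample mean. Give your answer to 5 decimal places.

Under SRS without replacement, Var(ȳ) = (1 − f)·s²/n with f = n/N = 7039/41515 = 0.16955317.
Var(ȳ) = (1 − 0.16955317)·90.3/7039 = 0.83044683·0.012828527 = 0.010653409.
SE(ȳ) = √(0.010653409) = 0.10322.

0.10322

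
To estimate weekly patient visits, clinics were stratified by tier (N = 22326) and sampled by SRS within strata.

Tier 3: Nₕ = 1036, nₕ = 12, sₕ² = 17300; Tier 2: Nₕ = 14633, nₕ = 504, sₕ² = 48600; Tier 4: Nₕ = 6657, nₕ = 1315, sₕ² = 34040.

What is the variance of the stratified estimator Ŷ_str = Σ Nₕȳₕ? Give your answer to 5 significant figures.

Var(Ŷ_str) = Σₕ Nₕ²(1 − fₕ)sₕ²/nₕ.
Tier 3: 1036²·(1 − 12/1036)·17300/12 = 1.5294123 × 10^9.
Tier 2: 14633²·(1 − 504/14633)·48600/504 = 1.9936574 × 10^10.
Tier 4: 6657²·(1 − 1315/6657)·34040/1315 = 9.2054758 × 10^8.
Sum = 2.2386534 × 10^10.

2.2387 × 10^10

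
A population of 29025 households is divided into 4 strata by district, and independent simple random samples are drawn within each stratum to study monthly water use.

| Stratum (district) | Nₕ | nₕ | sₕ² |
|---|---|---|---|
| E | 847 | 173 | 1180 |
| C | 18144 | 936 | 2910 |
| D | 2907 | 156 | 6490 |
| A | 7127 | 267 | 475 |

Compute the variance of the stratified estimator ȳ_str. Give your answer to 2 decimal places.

Var(ȳ_str) = Σₕ Wₕ²(1 − fₕ)sₕ²/nₕ with Wₕ = Nₕ/N, N = 29025.
E: Wₕ = 0.02918174; term = 0.02918174²·(1 − 0.20425030)·1180/173 = 0.0046220512.
C: Wₕ = 0.62511628; term = 0.62511628²·(1 − 0.05158730)·2910/936 = 1.1522219.
D: Wₕ = 0.10015504; term = 0.10015504²·(1 − 0.05366357)·6490/156 = 0.39492194.
A: Wₕ = 0.24554694; term = 0.24554694²·(1 − 0.03746317)·475/267 = 0.10324494.
Sum = 1.6550108.

1.66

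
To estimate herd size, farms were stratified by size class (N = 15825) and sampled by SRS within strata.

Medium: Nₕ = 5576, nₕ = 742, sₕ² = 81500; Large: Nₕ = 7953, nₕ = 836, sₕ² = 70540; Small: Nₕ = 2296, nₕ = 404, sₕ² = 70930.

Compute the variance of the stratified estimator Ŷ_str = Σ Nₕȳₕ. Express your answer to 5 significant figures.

Var(Ŷ_str) = Σₕ Nₕ²(1 − fₕ)sₕ²/nₕ.
Medium: 5576²·(1 − 742/5576)·81500/742 = 2.960623 × 10^9.
Large: 7953²·(1 − 836/7953)·70540/836 = 4.7759209 × 10^9.
Small: 2296²·(1 − 404/2296)·70930/404 = 7.6267869 × 10^8.
Sum = 8.4992226 × 10^9.

8.4992 × 10^9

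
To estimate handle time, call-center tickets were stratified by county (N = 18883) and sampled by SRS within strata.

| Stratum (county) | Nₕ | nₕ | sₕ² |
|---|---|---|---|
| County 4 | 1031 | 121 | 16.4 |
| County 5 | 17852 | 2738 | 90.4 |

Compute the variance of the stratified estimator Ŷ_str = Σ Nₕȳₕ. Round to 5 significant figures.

9.0356 × 10^6

Var(Ŷ_str) = Σₕ Nₕ²(1 − fₕ)sₕ²/nₕ.
County 4: 1031²·(1 − 121/1031)·16.4/121 = 127162.35.
County 5: 17852²·(1 − 2738/17852)·90.4/2738 = 8.9084323 × 10^6.
Sum = 9.0355947 × 10^6.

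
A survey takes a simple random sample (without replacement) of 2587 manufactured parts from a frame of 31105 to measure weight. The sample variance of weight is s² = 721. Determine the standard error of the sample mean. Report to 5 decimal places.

0.50549

Under SRS without replacement, Var(ȳ) = (1 − f)·s²/n with f = n/N = 2587/31105 = 0.08316991.
Var(ȳ) = (1 − 0.08316991)·721/2587 = 0.91683009·0.2787012 = 0.25552165.
SE(ȳ) = √(0.25552165) = 0.50549.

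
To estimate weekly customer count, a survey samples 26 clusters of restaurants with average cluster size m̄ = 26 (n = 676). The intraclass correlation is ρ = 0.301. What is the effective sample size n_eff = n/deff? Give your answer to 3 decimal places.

deff = 1 + (26 − 1)·0.301 = 1 + 7.525 = 8.525.
n_eff = 676 / 8.525 = 79.296.

79.296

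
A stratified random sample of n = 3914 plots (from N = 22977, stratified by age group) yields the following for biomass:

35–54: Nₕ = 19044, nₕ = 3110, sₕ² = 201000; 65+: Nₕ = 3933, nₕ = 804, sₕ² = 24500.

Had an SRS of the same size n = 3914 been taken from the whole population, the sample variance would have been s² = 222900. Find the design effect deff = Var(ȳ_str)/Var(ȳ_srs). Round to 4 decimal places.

Var(ȳ_str) = Σ Wₕ²(1−fₕ)sₕ²/nₕ with Wₕ = Nₕ/22977:
  35–54: (19044/22977)²·(1−3110/19044)·201000/3110 = 37.147706
  65+: (3933/22977)²·(1−804/3933)·24500/804 = 0.71031813
  → Var(ȳ_str) = 37.858024.
Var(ȳ_srs) = (1 − 3914/22977)·222900/3914 = 47.248407.
deff = 37.858024 / 47.248407 = 0.8013.

0.8013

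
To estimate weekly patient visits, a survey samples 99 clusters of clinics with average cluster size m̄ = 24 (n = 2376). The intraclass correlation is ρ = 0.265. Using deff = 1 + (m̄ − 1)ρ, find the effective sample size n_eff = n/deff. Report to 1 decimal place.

334.9

deff = 1 + (24 − 1)·0.265 = 1 + 6.095 = 7.095.
n_eff = 2376 / 7.095 = 334.9.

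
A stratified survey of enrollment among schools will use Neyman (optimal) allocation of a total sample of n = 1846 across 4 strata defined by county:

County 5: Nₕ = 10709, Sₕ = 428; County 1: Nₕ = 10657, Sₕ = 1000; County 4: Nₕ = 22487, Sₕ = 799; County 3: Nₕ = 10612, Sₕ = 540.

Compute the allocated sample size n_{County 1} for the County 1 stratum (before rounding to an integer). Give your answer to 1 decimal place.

505.2

Neyman allocation: nₕ = n·NₕSₕ / Σⱼ NⱼSⱼ.
Σ NⱼSⱼ = 10709·428 + 10657·1000 + 22487·799 + 10612·540 = 3.8938045 × 10^7.
n_{County 1} = 1846·10657·1000 / (3.8938045 × 10^7) = 505.2.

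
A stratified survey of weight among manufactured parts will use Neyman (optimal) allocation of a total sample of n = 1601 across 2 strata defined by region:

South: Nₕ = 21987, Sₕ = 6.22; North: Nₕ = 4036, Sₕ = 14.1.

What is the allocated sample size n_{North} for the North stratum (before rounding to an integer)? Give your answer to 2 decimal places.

Neyman allocation: nₕ = n·NₕSₕ / Σⱼ NⱼSⱼ.
Σ NⱼSⱼ = 21987·6.22 + 4036·14.1 = 193666.74.
n_{North} = 1601·4036·14.1 / 193666.74 = 470.44.

470.44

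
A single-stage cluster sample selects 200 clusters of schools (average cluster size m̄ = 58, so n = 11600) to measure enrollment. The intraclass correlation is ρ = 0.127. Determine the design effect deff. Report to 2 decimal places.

8.24

deff = 1 + (58 − 1)·0.127 = 1 + 7.239 = 8.239.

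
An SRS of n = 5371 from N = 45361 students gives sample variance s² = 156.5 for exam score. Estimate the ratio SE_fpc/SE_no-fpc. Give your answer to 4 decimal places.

0.9389

f = n/N = 5371/45361 = 0.11840568.
SE_no-fpc = √(s²/n) = 0.17069846; SE_fpc = √((1−f)s²/n) = 0.16027434.
Ratio = √(1−f) = 0.93893254.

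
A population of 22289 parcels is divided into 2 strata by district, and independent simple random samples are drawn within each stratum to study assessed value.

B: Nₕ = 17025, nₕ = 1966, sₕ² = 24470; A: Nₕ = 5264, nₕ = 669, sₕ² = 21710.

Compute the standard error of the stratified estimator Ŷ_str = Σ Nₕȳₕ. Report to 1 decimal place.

63055.4

Var(Ŷ_str) = Σₕ Nₕ²(1 − fₕ)sₕ²/nₕ.
B: 17025²·(1 − 1966/17025)·24470/1966 = 3.1910507 × 10^9.
A: 5264²·(1 − 669/5264)·21710/669 = 7.8493754 × 10^8.
Sum = 3.9759882 × 10^9.
SE = √(3.9759882 × 10^9) = 63055.4.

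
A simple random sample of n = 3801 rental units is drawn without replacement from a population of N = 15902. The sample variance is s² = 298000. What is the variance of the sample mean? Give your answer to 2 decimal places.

59.66

Under SRS without replacement, Var(ȳ) = (1 − f)·s²/n with f = n/N = 3801/15902 = 0.23902654.
Var(ȳ) = (1 − 0.23902654)·298000/3801 = 0.76097346·78.400421 = 59.66064.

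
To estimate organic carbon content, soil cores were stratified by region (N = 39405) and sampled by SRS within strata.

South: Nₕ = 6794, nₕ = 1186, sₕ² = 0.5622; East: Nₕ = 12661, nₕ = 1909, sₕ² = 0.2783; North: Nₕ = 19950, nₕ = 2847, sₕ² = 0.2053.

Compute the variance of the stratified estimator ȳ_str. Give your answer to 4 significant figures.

4.026 × 10^-5

Var(ȳ_str) = Σₕ Wₕ²(1 − fₕ)sₕ²/nₕ with Wₕ = Nₕ/N, N = 39405.
South: Wₕ = 0.17241467; term = 0.17241467²·(1 − 0.17456579)·0.5622/1186 = 1.1631535 × 10^-5.
East: Wₕ = 0.32130440; term = 0.32130440²·(1 − 0.15077798)·0.2783/1909 = 1.2780913 × 10^-5.
North: Wₕ = 0.50628093; term = 0.50628093²·(1 − 0.14270677)·0.2053/2847 = 1.5845794 × 10^-5.
Sum = 4.0258242 × 10^-5.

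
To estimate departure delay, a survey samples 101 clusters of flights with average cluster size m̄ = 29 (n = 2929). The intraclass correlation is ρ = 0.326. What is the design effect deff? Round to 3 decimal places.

10.128

deff = 1 + (29 − 1)·0.326 = 1 + 9.128 = 10.128.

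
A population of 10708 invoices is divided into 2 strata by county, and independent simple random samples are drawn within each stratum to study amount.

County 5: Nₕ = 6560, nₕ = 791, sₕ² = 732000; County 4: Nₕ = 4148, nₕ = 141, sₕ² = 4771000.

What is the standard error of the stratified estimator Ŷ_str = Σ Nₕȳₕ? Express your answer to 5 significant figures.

772930

Var(Ŷ_str) = Σₕ Nₕ²(1 − fₕ)sₕ²/nₕ.
County 5: 6560²·(1 − 791/6560)·732000/791 = 3.5021841 × 10^10.
County 4: 4148²·(1 − 141/4148)·4771000/141 = 5.6240399 × 10^11.
Sum = 5.9742583 × 10^11.
SE = √(5.9742583 × 10^11) = 772930.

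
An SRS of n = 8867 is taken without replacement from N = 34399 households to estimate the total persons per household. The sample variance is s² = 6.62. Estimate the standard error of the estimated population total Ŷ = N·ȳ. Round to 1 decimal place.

809.8

Var(Ŷ) = N²·Var(ȳ) = N²·(1 − n/N)·s²/n.
f = 8867/34399 = 0.25776912; Var(ȳ) = 0.74223088·6.62/8867 = 5.5414102 × 10^-4.
Var(Ŷ) = 34399² · (5.5414102 × 10^-4) = 655710.19.
SE(Ŷ) = √(655710.19) = 809.8.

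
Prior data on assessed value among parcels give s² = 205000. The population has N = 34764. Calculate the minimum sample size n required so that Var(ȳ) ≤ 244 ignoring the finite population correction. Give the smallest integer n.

Without fpc, n₀ = s²/D = 205000/244 = 840.1639.
Rounding up, n = 841.

841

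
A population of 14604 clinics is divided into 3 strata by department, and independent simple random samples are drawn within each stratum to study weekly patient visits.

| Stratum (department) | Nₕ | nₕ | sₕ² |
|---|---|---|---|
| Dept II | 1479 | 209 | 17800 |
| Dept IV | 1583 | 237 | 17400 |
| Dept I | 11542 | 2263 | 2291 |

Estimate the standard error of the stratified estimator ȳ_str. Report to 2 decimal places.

Var(ȳ_str) = Σₕ Wₕ²(1 − fₕ)sₕ²/nₕ with Wₕ = Nₕ/N, N = 14604.
Dept II: Wₕ = 0.10127362; term = 0.10127362²·(1 − 0.14131170)·17800/209 = 0.75007029.
Dept IV: Wₕ = 0.10839496; term = 0.10839496²·(1 − 0.14971573)·17400/237 = 0.73347147.
Dept I: Wₕ = 0.79033142; term = 0.79033142²·(1 − 0.19606654)·2291/2263 = 0.50836908.
Sum = 1.9919108.
SE = √(1.9919108) = 1.41.

1.41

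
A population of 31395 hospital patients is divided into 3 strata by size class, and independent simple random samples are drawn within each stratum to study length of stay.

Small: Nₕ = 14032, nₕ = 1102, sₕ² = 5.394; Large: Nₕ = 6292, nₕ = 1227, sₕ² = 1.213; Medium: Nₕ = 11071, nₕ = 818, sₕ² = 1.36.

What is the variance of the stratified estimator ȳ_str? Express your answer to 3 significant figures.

Var(ȳ_str) = Σₕ Wₕ²(1 − fₕ)sₕ²/nₕ with Wₕ = Nₕ/N, N = 31395.
Small: Wₕ = 0.44695015; term = 0.44695015²·(1 − 0.07853478)·5.394/1102 = 9.0100349 × 10^-4.
Large: Wₕ = 0.20041408; term = 0.20041408²·(1 − 0.19500954)·1.213/1227 = 3.196417 × 10^-5.
Medium: Wₕ = 0.35263577; term = 0.35263577²·(1 − 0.07388673)·1.36/818 = 1.9147075 × 10^-4.
Sum = 0.0011244384.

0.00112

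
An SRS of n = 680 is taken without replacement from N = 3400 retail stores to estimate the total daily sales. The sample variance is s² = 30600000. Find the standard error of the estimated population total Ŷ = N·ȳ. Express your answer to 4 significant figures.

645100

Var(Ŷ) = N²·Var(ȳ) = N²·(1 − n/N)·s²/n.
f = 680/3400 = 0.20000000; Var(ȳ) = 0.80000000·30600000/680 = 36000.
Var(Ŷ) = 3400² · 36000 = 4.1616 × 10^11.
SE(Ŷ) = √(4.1616 × 10^11) = 645100.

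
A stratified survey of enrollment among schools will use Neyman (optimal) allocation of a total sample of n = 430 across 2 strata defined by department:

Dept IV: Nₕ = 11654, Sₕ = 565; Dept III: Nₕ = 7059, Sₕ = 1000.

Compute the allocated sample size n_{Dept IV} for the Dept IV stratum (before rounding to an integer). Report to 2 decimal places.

207.52

Neyman allocation: nₕ = n·NₕSₕ / Σⱼ NⱼSⱼ.
Σ NⱼSⱼ = 11654·565 + 7059·1000 = 1.364351 × 10^7.
n_{Dept IV} = 430·11654·565 / (1.364351 × 10^7) = 207.52.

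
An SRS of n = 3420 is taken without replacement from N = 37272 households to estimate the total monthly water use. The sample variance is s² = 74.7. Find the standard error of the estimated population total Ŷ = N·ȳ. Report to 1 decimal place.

Var(Ŷ) = N²·Var(ȳ) = N²·(1 − n/N)·s²/n.
f = 3420/37272 = 0.09175789; Var(ȳ) = 0.90824211·74.7/3420 = 0.01983792.
Var(Ŷ) = 37272² · 0.01983792 = 2.7558878 × 10^7.
SE(Ŷ) = √(2.7558878 × 10^7) = 5249.7.

5249.7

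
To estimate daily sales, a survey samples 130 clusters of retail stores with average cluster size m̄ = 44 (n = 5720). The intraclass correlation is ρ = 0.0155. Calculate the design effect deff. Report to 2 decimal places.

1.67

deff = 1 + (44 − 1)·0.0155 = 1 + 0.6665 = 1.6665.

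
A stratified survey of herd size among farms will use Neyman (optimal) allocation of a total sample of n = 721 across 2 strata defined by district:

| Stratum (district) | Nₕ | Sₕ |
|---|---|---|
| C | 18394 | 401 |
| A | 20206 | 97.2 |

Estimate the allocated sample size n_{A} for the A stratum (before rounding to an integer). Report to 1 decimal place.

151.6

Neyman allocation: nₕ = n·NₕSₕ / Σⱼ NⱼSⱼ.
Σ NⱼSⱼ = 18394·401 + 20206·97.2 = 9.3400172 × 10^6.
n_{A} = 721·20206·97.2 / (9.3400172 × 10^6) = 151.6.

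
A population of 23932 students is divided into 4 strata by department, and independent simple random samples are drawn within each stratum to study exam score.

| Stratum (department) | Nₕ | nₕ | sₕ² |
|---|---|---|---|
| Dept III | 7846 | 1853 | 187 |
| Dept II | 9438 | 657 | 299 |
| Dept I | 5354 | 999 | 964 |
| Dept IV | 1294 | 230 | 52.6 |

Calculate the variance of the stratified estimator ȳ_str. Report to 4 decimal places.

0.1140

Var(ȳ_str) = Σₕ Wₕ²(1 − fₕ)sₕ²/nₕ with Wₕ = Nₕ/N, N = 23932.
Dept III: Wₕ = 0.32784556; term = 0.32784556²·(1 − 0.23617130)·187/1853 = 0.0082851577.
Dept II: Wₕ = 0.39436737; term = 0.39436737²·(1 − 0.06961221)·299/657 = 0.065852426.
Dept I: Wₕ = 0.22371720; term = 0.22371720²·(1 − 0.18658947)·964/999 = 0.039284396.
Dept IV: Wₕ = 0.05406986; term = 0.05406986²·(1 − 0.17774343)·52.6/230 = 5.497634 × 10^-4.
Sum = 0.11397174.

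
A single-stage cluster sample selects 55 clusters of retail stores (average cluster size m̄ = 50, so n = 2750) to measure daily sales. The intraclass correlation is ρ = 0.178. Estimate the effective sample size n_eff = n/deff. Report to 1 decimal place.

deff = 1 + (50 − 1)·0.178 = 1 + 8.722 = 9.722.
n_eff = 2750 / 9.722 = 282.9.

282.9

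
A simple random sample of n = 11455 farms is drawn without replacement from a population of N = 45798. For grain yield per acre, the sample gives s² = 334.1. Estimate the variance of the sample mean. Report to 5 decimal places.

Under SRS without replacement, Var(ȳ) = (1 − f)·s²/n with f = n/N = 11455/45798 = 0.25012009.
Var(ȳ) = (1 − 0.25012009)·334.1/11455 = 0.74987991·0.029166303 = 0.021871225.

0.02187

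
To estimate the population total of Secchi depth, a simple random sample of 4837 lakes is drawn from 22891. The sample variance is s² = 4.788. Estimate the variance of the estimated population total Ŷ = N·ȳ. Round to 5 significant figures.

Var(Ŷ) = N²·Var(ȳ) = N²·(1 − n/N)·s²/n.
f = 4837/22891 = 0.21130575; Var(ȳ) = 0.78869425·4.788/4837 = 7.8070458 × 10^-4.
Var(Ŷ) = 22891² · (7.8070458 × 10^-4) = 409087.55.

409090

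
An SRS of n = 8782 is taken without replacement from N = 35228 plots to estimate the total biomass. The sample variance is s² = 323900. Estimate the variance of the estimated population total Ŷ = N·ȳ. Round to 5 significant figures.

Var(Ŷ) = N²·Var(ȳ) = N²·(1 − n/N)·s²/n.
f = 8782/35228 = 0.24929034; Var(ȳ) = 0.75070966·323900/8782 = 27.687868.
Var(Ŷ) = 35228² · 27.687868 = 3.4360976 × 10^10.

3.4361 × 10^10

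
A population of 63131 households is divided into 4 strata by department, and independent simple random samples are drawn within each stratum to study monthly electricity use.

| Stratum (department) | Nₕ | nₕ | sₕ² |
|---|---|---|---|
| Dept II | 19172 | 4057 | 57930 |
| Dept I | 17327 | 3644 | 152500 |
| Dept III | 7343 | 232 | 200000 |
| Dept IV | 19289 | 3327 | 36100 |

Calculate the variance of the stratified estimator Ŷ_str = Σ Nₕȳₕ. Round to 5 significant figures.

6.2414 × 10^10

Var(Ŷ_str) = Σₕ Nₕ²(1 − fₕ)sₕ²/nₕ.
Dept II: 19172²·(1 − 4057/19172)·57930/4057 = 4.1378438 × 10^9.
Dept I: 17327²·(1 − 3644/17327)·152500/3644 = 9.9219304 × 10^9.
Dept III: 7343²·(1 − 232/7343)·200000/232 = 4.5013856 × 10^10.
Dept IV: 19289²·(1 − 3327/19289)·36100/3327 = 3.3408073 × 10^9.
Sum = 6.2414438 × 10^10.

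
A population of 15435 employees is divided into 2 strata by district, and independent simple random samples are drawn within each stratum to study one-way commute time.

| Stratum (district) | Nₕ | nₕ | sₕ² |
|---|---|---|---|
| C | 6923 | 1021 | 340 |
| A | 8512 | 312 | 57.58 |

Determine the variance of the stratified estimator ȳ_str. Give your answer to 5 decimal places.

0.11118

Var(ȳ_str) = Σₕ Wₕ²(1 − fₕ)sₕ²/nₕ with Wₕ = Nₕ/N, N = 15435.
C: Wₕ = 0.44852608; term = 0.44852608²·(1 − 0.14747942)·340/1021 = 0.057112799.
A: Wₕ = 0.55147392; term = 0.55147392²·(1 − 0.03665414)·57.58/312 = 0.054069116.
Sum = 0.11118192.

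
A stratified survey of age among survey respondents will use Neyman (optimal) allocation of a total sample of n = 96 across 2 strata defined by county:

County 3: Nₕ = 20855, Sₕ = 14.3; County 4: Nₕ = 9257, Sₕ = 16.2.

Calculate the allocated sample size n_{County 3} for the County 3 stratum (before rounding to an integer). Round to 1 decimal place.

63.9

Neyman allocation: nₕ = n·NₕSₕ / Σⱼ NⱼSⱼ.
Σ NⱼSⱼ = 20855·14.3 + 9257·16.2 = 448189.9.
n_{County 3} = 96·20855·14.3 / 448189.9 = 63.9.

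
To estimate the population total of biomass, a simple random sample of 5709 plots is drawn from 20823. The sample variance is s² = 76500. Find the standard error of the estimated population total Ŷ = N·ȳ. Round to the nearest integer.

64940

Var(Ŷ) = N²·Var(ȳ) = N²·(1 − n/N)·s²/n.
f = 5709/20823 = 0.27416799; Var(ȳ) = 0.72583201·76500/5709 = 9.7260727.
Var(Ŷ) = 20823² · 9.7260727 = 4.2171991 × 10^9.
SE(Ŷ) = √(4.2171991 × 10^9) = 64940.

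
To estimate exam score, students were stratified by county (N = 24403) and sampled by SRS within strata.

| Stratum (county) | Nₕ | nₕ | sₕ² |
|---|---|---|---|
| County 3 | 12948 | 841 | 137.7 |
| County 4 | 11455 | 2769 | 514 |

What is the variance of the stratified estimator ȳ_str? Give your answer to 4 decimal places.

Var(ȳ_str) = Σₕ Wₕ²(1 − fₕ)sₕ²/nₕ with Wₕ = Nₕ/N, N = 24403.
County 3: Wₕ = 0.53059050; term = 0.53059050²·(1 − 0.06495212)·137.7/841 = 0.043101337.
County 4: Wₕ = 0.46940950; term = 0.46940950²·(1 − 0.24172850)·514/2769 = 0.031014776.
Sum = 0.074116113.

0.0741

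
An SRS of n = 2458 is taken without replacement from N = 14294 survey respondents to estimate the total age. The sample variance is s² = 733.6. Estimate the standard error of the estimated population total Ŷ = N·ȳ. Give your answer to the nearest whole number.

7106

Var(Ŷ) = N²·Var(ȳ) = N²·(1 − n/N)·s²/n.
f = 2458/14294 = 0.17196026; Var(ȳ) = 0.82803974·733.6/2458 = 0.24713179.
Var(Ŷ) = 14294² · 0.24713179 = 5.0493581 × 10^7.
SE(Ŷ) = √(5.0493581 × 10^7) = 7106.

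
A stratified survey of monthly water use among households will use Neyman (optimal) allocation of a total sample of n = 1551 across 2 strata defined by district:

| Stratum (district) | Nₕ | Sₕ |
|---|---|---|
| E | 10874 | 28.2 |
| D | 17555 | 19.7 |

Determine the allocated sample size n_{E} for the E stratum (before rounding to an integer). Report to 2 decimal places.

Neyman allocation: nₕ = n·NₕSₕ / Σⱼ NⱼSⱼ.
Σ NⱼSⱼ = 10874·28.2 + 17555·19.7 = 652480.3.
n_{E} = 1551·10874·28.2 / 652480.3 = 728.92.

728.92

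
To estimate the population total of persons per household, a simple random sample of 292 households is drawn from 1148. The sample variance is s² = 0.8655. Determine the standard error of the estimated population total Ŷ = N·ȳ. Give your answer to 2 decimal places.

Var(Ŷ) = N²·Var(ȳ) = N²·(1 − n/N)·s²/n.
f = 292/1148 = 0.25435540; Var(ȳ) = 0.74564460·0.8655/292 = 0.0022101212.
Var(Ŷ) = 1148² · 0.0022101212 = 2912.7276.
SE(Ŷ) = √(2912.7276) = 53.97.

53.97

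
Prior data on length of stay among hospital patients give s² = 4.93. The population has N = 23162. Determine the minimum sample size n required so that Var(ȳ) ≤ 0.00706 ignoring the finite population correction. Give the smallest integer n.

699

Without fpc, n₀ = s²/D = 4.93/0.00706 = 698.3003.
Rounding up, n = 699.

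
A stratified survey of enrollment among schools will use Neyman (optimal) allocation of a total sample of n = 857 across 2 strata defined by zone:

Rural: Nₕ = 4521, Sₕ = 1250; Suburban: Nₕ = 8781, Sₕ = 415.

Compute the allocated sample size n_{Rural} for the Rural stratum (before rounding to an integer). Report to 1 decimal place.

Neyman allocation: nₕ = n·NₕSₕ / Σⱼ NⱼSⱼ.
Σ NⱼSⱼ = 4521·1250 + 8781·415 = 9.295365 × 10^6.
n_{Rural} = 857·4521·1250 / (9.295365 × 10^6) = 521.0.

521.0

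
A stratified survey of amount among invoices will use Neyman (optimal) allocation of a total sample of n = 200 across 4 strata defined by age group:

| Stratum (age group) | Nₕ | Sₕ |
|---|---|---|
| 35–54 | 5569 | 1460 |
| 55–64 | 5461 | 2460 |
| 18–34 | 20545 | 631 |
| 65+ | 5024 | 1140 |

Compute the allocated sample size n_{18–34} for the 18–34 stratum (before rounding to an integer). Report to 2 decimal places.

64.41

Neyman allocation: nₕ = n·NₕSₕ / Σⱼ NⱼSⱼ.
Σ NⱼSⱼ = 5569·1460 + 5461·2460 + 20545·631 + 5024·1140 = 4.0256055 × 10^7.
n_{18–34} = 200·20545·631 / (4.0256055 × 10^7) = 64.41.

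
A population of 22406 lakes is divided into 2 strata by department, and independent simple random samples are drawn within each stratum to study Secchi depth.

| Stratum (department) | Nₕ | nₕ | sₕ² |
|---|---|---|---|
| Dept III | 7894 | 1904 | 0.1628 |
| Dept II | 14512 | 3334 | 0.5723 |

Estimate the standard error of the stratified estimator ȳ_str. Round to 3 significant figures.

Var(ȳ_str) = Σₕ Wₕ²(1 − fₕ)sₕ²/nₕ with Wₕ = Nₕ/N, N = 22406.
Dept III: Wₕ = 0.35231634; term = 0.35231634²·(1 − 0.24119584)·0.1628/1904 = 8.0534643 × 10^-6.
Dept II: Wₕ = 0.64768366; term = 0.64768366²·(1 − 0.22974090)·0.5723/3334 = 5.5465236 × 10^-5.
Sum = 6.35187 × 10^-5.
SE = √(6.35187 × 10^-5) = 0.00797.

0.00797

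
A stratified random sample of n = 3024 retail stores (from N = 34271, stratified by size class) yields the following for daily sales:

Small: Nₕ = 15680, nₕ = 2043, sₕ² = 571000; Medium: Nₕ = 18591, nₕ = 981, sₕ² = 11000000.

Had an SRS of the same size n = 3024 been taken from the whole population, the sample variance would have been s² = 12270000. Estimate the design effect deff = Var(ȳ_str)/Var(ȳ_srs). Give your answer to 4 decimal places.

Var(ȳ_str) = Σ Wₕ²(1−fₕ)sₕ²/nₕ with Wₕ = Nₕ/34271:
  Small: (15680/34271)²·(1−2043/15680)·571000/2043 = 50.883747
  Medium: (18591/34271)²·(1−981/18591)·11000000/981 = 3125.5916
  → Var(ȳ_str) = 3176.4753.
Var(ȳ_srs) = (1 − 3024/34271)·12270000/3024 = 3699.511.
deff = 3176.4753 / 3699.511 = 0.8586.

0.8586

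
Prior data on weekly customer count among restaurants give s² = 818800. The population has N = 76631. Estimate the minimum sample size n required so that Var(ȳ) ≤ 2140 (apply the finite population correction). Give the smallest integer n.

Without fpc, n₀ = s²/D = 818800/2140 = 382.6168.
With fpc, (1 − n/N)·s²/n ≤ D requires n ≥ n₀/(1 + n₀/N) = 382.6168/(1 + 382.6168/76631) = 380.7159.
Rounding up, n = 381.

381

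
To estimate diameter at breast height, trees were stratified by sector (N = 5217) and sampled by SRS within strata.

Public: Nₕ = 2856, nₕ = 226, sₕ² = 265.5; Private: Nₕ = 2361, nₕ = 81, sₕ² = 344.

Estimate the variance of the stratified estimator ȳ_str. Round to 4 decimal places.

Var(ȳ_str) = Σₕ Wₕ²(1 − fₕ)sₕ²/nₕ with Wₕ = Nₕ/N, N = 5217.
Public: Wₕ = 0.54744106; term = 0.54744106²·(1 − 0.07913165)·265.5/226 = 0.32421146.
Private: Wₕ = 0.45255894; term = 0.45255894²·(1 − 0.03430750)·344/81 = 0.8399677.
Sum = 1.1641792.

1.1642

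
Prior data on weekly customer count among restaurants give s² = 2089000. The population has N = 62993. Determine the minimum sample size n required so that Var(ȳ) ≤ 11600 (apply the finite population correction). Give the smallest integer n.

Without fpc, n₀ = s²/D = 2089000/11600 = 180.0862.
With fpc, (1 − n/N)·s²/n ≤ D requires n ≥ n₀/(1 + n₀/N) = 180.0862/(1 + 180.0862/62993) = 179.5728.
Rounding up, n = 180.

180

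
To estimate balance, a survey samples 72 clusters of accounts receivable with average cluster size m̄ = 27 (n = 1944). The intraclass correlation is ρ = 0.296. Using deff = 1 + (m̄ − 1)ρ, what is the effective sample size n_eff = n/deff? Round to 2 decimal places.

deff = 1 + (27 − 1)·0.296 = 1 + 7.696 = 8.696.
n_eff = 1944 / 8.696 = 223.55.

223.55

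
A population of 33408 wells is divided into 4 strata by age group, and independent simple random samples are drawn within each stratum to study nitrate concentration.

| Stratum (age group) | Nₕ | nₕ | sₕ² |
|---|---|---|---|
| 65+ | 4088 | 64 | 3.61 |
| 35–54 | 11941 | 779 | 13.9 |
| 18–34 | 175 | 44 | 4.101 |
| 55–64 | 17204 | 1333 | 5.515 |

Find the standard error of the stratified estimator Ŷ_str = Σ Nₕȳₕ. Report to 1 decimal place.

Var(Ŷ_str) = Σₕ Nₕ²(1 − fₕ)sₕ²/nₕ.
65+: 4088²·(1 − 64/4088)·3.61/64 = 927889.13.
35–54: 11941²·(1 − 779/11941)·13.9/779 = 2.378264 × 10^6.
18–34: 175²·(1 − 44/175)·4.101/44 = 2136.7142.
55–64: 17204²·(1 − 1333/17204)·5.515/1333 = 1.1296635 × 10^6.
Sum = 4.4379533 × 10^6.
SE = √(4.4379533 × 10^6) = 2106.6.

2106.6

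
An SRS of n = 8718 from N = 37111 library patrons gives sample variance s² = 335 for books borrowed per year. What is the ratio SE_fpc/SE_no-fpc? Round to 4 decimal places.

f = n/N = 8718/37111 = 0.23491687.
SE_no-fpc = √(s²/n) = 0.19602613; SE_fpc = √((1−f)s²/n) = 0.17146216.
Ratio = √(1−f) = 0.87469030.

0.8747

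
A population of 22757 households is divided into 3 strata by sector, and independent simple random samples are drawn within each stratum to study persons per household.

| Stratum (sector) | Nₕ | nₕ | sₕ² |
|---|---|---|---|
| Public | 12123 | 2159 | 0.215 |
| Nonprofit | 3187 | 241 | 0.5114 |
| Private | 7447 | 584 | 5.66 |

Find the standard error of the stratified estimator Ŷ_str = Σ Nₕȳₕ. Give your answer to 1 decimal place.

Var(Ŷ_str) = Σₕ Nₕ²(1 − fₕ)sₕ²/nₕ.
Public: 12123²·(1 − 2159/12123)·0.215/2159 = 12029.003.
Nonprofit: 3187²·(1 − 241/3187)·0.5114/241 = 19923.172.
Private: 7447²·(1 − 584/7447)·5.66/584 = 495334.91.
Sum = 527287.09.
SE = √(527287.09) = 726.1.

726.1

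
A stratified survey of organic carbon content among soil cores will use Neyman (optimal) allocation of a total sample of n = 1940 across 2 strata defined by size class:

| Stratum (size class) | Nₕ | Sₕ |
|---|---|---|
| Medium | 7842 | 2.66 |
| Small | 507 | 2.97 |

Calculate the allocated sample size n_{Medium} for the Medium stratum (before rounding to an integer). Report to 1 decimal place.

Neyman allocation: nₕ = n·NₕSₕ / Σⱼ NⱼSⱼ.
Σ NⱼSⱼ = 7842·2.66 + 507·2.97 = 22365.51.
n_{Medium} = 1940·7842·2.66 / 22365.51 = 1809.4.

1809.4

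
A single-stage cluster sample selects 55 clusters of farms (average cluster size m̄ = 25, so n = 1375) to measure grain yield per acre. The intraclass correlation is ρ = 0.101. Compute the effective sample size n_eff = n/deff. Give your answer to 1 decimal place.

deff = 1 + (25 − 1)·0.101 = 1 + 2.424 = 3.424.
n_eff = 1375 / 3.424 = 401.6.

401.6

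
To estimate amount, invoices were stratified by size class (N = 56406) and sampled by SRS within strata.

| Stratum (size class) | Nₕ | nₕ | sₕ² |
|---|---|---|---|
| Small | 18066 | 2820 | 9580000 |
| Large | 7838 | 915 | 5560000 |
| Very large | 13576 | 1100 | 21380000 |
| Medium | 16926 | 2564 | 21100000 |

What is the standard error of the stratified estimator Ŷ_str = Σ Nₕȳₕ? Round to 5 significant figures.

2.5608 × 10^6

Var(Ŷ_str) = Σₕ Nₕ²(1 − fₕ)sₕ²/nₕ.
Small: 18066²·(1 − 2820/18066)·9580000/2820 = 9.3569503 × 10^11.
Large: 7838²·(1 − 915/7838)·5560000/915 = 3.2972607 × 10^11.
Very large: 13576²·(1 − 1100/13576)·21380000/1100 = 3.2920181 × 10^12.
Medium: 16926²·(1 − 2564/16926)·21100000/2564 = 2.0004776 × 10^12.
Sum = 6.5579168 × 10^12.
SE = √(6.5579168 × 10^12) = 2.5608 × 10^6.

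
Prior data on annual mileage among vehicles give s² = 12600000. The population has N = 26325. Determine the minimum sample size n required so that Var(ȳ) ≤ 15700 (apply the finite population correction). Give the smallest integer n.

779

Without fpc, n₀ = s²/D = 12600000/15700 = 802.5478.
With fpc, (1 − n/N)·s²/n ≤ D requires n ≥ n₀/(1 + n₀/N) = 802.5478/(1 + 802.5478/26325) = 778.8050.
Rounding up, n = 779.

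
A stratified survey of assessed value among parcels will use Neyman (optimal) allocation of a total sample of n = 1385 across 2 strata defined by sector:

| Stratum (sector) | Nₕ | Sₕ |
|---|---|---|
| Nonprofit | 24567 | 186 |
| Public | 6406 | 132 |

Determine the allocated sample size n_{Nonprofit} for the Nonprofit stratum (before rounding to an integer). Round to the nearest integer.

Neyman allocation: nₕ = n·NₕSₕ / Σⱼ NⱼSⱼ.
Σ NⱼSⱼ = 24567·186 + 6406·132 = 5.415054 × 10^6.
n_{Nonprofit} = 1385·24567·186 / (5.415054 × 10^6) = 1169.

1169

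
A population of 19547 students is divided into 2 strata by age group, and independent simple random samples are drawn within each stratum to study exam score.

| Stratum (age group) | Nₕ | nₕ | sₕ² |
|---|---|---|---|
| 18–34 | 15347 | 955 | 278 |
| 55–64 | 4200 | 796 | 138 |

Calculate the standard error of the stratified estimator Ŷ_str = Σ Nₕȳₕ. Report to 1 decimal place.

8171.6

Var(Ŷ_str) = Σₕ Nₕ²(1 − fₕ)sₕ²/nₕ.
18–34: 15347²·(1 − 955/15347)·278/955 = 6.4296313 × 10^7.
55–64: 4200²·(1 − 796/4200)·138/796 = 2.478591 × 10^6.
Sum = 6.6774904 × 10^7.
SE = √(6.6774904 × 10^7) = 8171.6.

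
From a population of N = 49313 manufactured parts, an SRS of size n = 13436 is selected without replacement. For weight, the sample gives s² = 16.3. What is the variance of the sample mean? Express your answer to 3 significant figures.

Under SRS without replacement, Var(ȳ) = (1 − f)·s²/n with f = n/N = 13436/49313 = 0.27246365.
Var(ȳ) = (1 − 0.27246365)·16.3/13436 = 0.72753635·0.0012131587 = 8.8261704 × 10^-4.

8.83 × 10^-4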